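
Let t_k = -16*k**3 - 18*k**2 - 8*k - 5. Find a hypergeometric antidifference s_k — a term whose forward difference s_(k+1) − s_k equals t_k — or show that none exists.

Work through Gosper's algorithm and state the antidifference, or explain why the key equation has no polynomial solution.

s_k = k*(-4*k**3 + 2*k**2 + k - 4)

The ratio is (16*k**3 + 66*k**2 + 92*k + 47)/(16*k**3 + 18*k**2 + 8*k + 5).
So A=1 and B=1, with C=k**3 + 9*k**2/8 + k/2 + 5/16.
Key eq: (1)·f(k+1) = (1)·f(k) + (k**3 + 9*k**2/8 + k/2 + 5/16).
d = 4 from the (0,0,3) case.
Solve for f: f(k) = k*(4*k**3 - 2*k**2 - k + 4)/16 (degree 4 ≤ 4).
Then R = B(k−1)f/C = k*(4*k**3 - 2*k**2 - k + 4)/(16*k**3 + 18*k**2 + 8*k + 5), so s_k = R(k)·t_k = k*(-4*k**3 + 2*k**2 + k - 4).
Verify: -16*k**3 - 18*k**2 - 8*k - 5 matches t_k.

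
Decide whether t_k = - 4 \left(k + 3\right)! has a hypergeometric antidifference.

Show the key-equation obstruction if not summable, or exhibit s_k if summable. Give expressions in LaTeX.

No. Not Gosper-summable.

The ratio is k + 4.
So A=k + 4 and B=1, with C=1.
Set up (k + 4)·f(k+1) − (1)·f(k) − (1) = 0.
deg f ≤ -1 (via 1,0,0).
d = -1 < 0 ⇒ no nonzero polynomial f; not summable.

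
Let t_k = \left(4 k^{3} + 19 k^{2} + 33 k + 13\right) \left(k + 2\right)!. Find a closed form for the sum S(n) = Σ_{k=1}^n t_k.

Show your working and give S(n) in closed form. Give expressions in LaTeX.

r(k) = (4*k**4 + 43*k**3 + 176*k**2 + 318*k + 207)/(4*k**3 + 19*k**2 + 33*k + 13) after simplifying.
So A=k + 3 and B=1, with C=k**3 + 19*k**2/4 + 33*k/4 + 13/4.
Solve (k + 3)·f(k+1) − (1)·f(k) = k**3 + 19*k**2/4 + 33*k/4 + 13/4.
deg f ≤ 2 (via 1,0,3).
Coefficient equations give f(k) = (4*k**2 + 3*k - 4)/4.
Get s_k = R·t_k = (4*k**2 + 3*k - 4)*factorial(k + 2) with R(k) = B(k−1)f(k)/C(k) = (4*k**2 + 3*k - 4)/(4*k**3 + 19*k**2 + 33*k + 13).
Verify: (4*k**3 + 19*k**2 + 33*k + 13)*factorial(k + 2) matches t_k.
Σ_(k=1)^n t_k = s_(n+1) − s_(1) = ((4*n**2 + 11*n + 3)*factorial(n + 3)) − (18), i.e. 4*n**2*factorial(n + 3) + 11*n*factorial(n + 3) + 3*factorial(n + 3) - 18.

S(n) = 4 n^{2} \left(n + 3\right)! + 11 n \left(n + 3\right)! + 3 \left(n + 3\right)! - 18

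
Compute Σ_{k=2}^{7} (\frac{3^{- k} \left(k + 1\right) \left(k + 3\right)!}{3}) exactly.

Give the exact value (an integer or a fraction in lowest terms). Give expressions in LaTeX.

Σ = 491720/81

Ratio r(k) = (k + 2)*(k + 4)/(3*(k + 1)).
A = k/3 + 4/3, B = 1, C = k + 1.
Key eq: (k/3 + 4/3)·f(k+1) = (1)·f(k) + (k + 1).
From deg A=1, deg B=0, deg C=1: d=0.
A polynomial solution: f(k) = 3.
Then R = B(k−1)f/C = 3/(k + 1), so s_k = R(k)·t_k = factorial(k + 3)/3**k.
Δs = (k + 1)*factorial(k + 3)/(3*3**k), as required.
Σ_(k=2)^(7) t_k = s_(8) − s_(2) = 492800/81 − (40/3) = 491720/81.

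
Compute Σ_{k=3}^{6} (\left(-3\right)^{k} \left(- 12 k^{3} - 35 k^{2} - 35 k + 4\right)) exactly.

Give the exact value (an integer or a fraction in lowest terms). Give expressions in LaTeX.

Step 1: r(k) = 3*(-12*k**3 - 71*k**2 - 141*k - 78)/(12*k**3 + 35*k**2 + 35*k - 4).
Normal form (A,B,C) = (-3, 1, k**3 + 35*k**2/12 + 35*k/12 - 1/3).
f must satisfy (-3)·f(k+1) − (1)·f(k) = k**3 + 35*k**2/12 + 35*k/12 - 1/3.
deg f ≤ 3 (via 0,0,3).
Solve for f: f(k) = -(k - 1)*(3*k**2 + 5*k + 4)/12 (degree 3 ≤ 3).
So s_k = (B(k−1)f/C)·t_k = (-(k - 1)*(3*k**2 + 5*k + 4)/(12*k**3 + 35*k**2 + 35*k - 4))·t_k = (-3)**k*(3*k**3 + 2*k**2 - k - 4).
Verify: (-3)**k*(-12*k**3 - 35*k**2 - 35*k + 4) matches t_k.
Sum = s_(7) − s_(3); s_(7) = -2440692, s_(3) = -2484 ⇒ -2438208.

Σ = -2438208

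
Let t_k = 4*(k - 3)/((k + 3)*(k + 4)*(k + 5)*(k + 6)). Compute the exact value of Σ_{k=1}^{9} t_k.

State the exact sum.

Σ = -3/455

t_(k+1)/t_k = (k - 2)*(k + 3)/((k - 3)*(k + 7)).
So A=k + 3 and B=k + 7, with C=k - 3.
f must satisfy (k + 3)·f(k+1) − (k + 6)·f(k) = k - 3.
deg f ≤ 3 (via 1,1,1).
Solve for f: f(k) = -k*(k**2 + 12*k + 107)/120 (degree 3 ≤ 3).
Certificate R = B(k−1)f/C = -k*(k + 6)*(k**2 + 12*k + 107)/(120*(k - 3)) gives s_k = k*(-k**2 - 12*k - 107)/(30*(k + 3)*(k + 4)*(k + 5)).
Δs = 4*(k - 3)/(k**4 + 18*k**3 + 119*k**2 + 342*k + 360), as required.
Evaluate s at k=10 and k=1: -109/2730 and -1/30; difference -3/455.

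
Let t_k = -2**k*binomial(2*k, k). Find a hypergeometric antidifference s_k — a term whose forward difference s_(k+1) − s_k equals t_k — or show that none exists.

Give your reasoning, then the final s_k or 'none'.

not Gosper-summable; s_k does not exist

r(k) = 4*(2*k + 1)/(k + 1) after simplifying.
So A=8*k + 4 and B=k + 1, with C=1.
Solve (8*k + 4)·f(k+1) − (k)·f(k) = 1.
From deg A=1, deg B=1, deg C=0: d=-1.
d = -1 < 0 ⇒ no nonzero polynomial f; not summable.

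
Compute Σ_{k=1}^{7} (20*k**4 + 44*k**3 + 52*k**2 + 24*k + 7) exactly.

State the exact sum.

Σ = 136017

Ratio r(k) = (20*k**4 + 124*k**3 + 304*k**2 + 340*k + 147)/(20*k**4 + 44*k**3 + 52*k**2 + 24*k + 7).
Factor: A=1; B=1; C=k**4 + 11*k**3/5 + 13*k**2/5 + 6*k/5 + 7/20.
Set up (1)·f(k+1) − (1)·f(k) − (k**4 + 11*k**3/5 + 13*k**2/5 + 6*k/5 + 7/20) = 0.
Bound: deg f ≤ 5.
Solve for f: f(k) = k*(4*k**4 + k**3 + 2*k**2 - 3*k + 3)/20 (degree 5 ≤ 5).
Certificate R = B(k−1)f/C = k*(4*k**4 + k**3 + 2*k**2 - 3*k + 3)/(20*k**4 + 44*k**3 + 52*k**2 + 24*k + 7) gives s_k = k*(4*k**4 + k**3 + 2*k**2 - 3*k + 3).
Check: Δs_k = 20*k**4 + 44*k**3 + 52*k**2 + 24*k + 7. ✓
Sum = s_(8) − s_(1); s_(8) = 136024, s_(1) = 7 ⇒ 136017.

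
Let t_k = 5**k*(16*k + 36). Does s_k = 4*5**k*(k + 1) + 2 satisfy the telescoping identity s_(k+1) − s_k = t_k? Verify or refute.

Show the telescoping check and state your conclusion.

s_(k+1) = 4*5**(k + 1)*(k + 2) + 2
s_(k+1) − s_k = 5**k*(16*k + 36)
(s_(k+1) − s_k) − t_k = 0

valid (s_(k+1) − s_k reduces to t_k)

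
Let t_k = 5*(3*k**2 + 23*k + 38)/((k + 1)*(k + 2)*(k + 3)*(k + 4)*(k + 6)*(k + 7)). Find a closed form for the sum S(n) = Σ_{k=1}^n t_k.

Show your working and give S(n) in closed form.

S(n) = 5*n*(n**2 + 13*n + 50)/(56*(n**3 + 13*n**2 + 50*n + 56))

Compute t_(k+1)/t_k: get (k + 1)*(k + 6)*(23*k + 3*(k + 1)**2 + 61)/((k + 5)*(k + 8)*(3*k**2 + 23*k + 38)).
Factor: A=k + 1; B=k + 8; C=k**3 + 38*k**2/3 + 51*k + 190/3.
Set up (k + 1)·f(k+1) − (k + 7)·f(k) − (k**3 + 38*k**2/3 + 51*k + 190/3) = 0.
d = 6 from the (1,1,3) case.
A polynomial solution: f(k) = k*(k + 2)*(k + 4)*(k + 5)*(k**2 + 10*k + 27)/54.
R(k) = B(k−1)·f(k)/C(k) = k*(k + 2)*(k + 4)*(k + 7)*(k**2 + 10*k + 27)/(18*(3*k**2 + 23*k + 38)); s_k = R·t_k = 5*k*(k**2 + 10*k + 27)/(18*(k**3 + 10*k**2 + 27*k + 18)).
s_(k+1) − s_k = 5*(3*k**2 + 23*k + 38)/(k**6 + 23*k**5 + 207*k**4 + 925*k**3 + 2144*k**2 + 2412*k + 1008) = t_k.
Telescope: S(n) = s_(n+1) − s_(1) = 5*(n**3 + 13*n**2 + 50*n + 38)/(18*(n**3 + 13*n**2 + 50*n + 56)) − (95/504) = 5*n*(n**2 + 13*n + 50)/(56*(n**3 + 13*n**2 + 50*n + 56)).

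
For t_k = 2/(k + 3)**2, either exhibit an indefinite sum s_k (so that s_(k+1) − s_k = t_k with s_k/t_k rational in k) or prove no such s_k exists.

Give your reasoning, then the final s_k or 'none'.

no hypergeometric antidifference exists

r(k) = (k + 3)**2/(k + 4)**2 after simplifying.
A = k**2 + 6*k + 9, B = k**2 + 8*k + 16, C = 1.
Solve (k**2 + 6*k + 9)·f(k+1) − (k**2 + 6*k + 9)·f(k) = 1.
d = 0 from the (2,2,0) case.
f = c0 ⇒ A·f(k+1) − B(k−1)·f(k) − C = -1. The system {-1 = 0} is inconsistent; no antidifference.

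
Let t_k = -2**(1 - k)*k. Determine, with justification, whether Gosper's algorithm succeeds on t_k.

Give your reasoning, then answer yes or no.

Yes. s_k = 2**(2 - k)*(k + 1).

r(k) = (k + 1)/(2*k) after simplifying.
Factor: A=1/2; B=1; C=k.
Set up (1/2)·f(k+1) − (1)·f(k) − (k) = 0.
From deg A=0, deg B=0, deg C=1: d=1.
Solving with deg f ≤ 1: f(k) = -2*(k + 1).
Get s_k = R·t_k = 2**(2 - k)*(k + 1) with R(k) = B(k−1)f(k)/C(k) = -2*(k + 1)/k.
Check: Δs_k = -2**(1 - k)*k. ✓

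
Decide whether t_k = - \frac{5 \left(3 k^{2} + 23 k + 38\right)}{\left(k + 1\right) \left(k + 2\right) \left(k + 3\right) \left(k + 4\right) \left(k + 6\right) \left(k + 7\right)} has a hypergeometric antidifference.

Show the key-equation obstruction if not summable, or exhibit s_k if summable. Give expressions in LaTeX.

Yes. s_k = \frac{5 k \left(- k^{2} - 10 k - 27\right)}{18 \left(k^{3} + 10 k^{2} + 27 k + 18\right)}.

Compute t_(k+1)/t_k: get (k + 1)*(k + 6)*(23*k + 3*(k + 1)**2 + 61)/((k + 5)*(k + 8)*(3*k**2 + 23*k + 38)).
A = k + 1, B = k + 8, C = k**3 + 38*k**2/3 + 51*k + 190/3.
Need (k + 1)·f(k+1) − (k + 7)·f(k) = k**3 + 38*k**2/3 + 51*k + 190/3.
d = 6 from the (1,1,3) case.
Match coefficients ⇒ f(k) = k*(k + 2)*(k + 4)*(k + 5)*(k**2 + 10*k + 27)/54.
R(k) = B(k−1)·f(k)/C(k) = k*(k + 2)*(k + 4)*(k + 7)*(k**2 + 10*k + 27)/(18*(3*k**2 + 23*k + 38)); s_k = R·t_k = 5*k*(-k**2 - 10*k - 27)/(18*(k**3 + 10*k**2 + 27*k + 18)).
Δs = 5*(-3*k**2 - 23*k - 38)/(k**6 + 23*k**5 + 207*k**4 + 925*k**3 + 2144*k**2 + 2412*k + 1008), as required.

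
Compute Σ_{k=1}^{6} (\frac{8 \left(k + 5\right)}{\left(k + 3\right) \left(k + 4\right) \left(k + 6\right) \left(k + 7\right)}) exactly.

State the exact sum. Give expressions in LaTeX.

Step 1: r(k) = (k + 3)*(k + 6)**2/((k + 5)**2*(k + 8)).
So A=k + 3 and B=k + 8, with C=k**2 + 10*k + 25.
Need (k + 3)·f(k+1) − (k + 7)·f(k) = k**2 + 10*k + 25.
deg f ≤ 4 (via 1,1,2).
A polynomial solution: f(k) = k*(k + 4)*(k + 5)*(k + 9)/36.
So s_k = (B(k−1)f/C)·t_k = (k*(k + 4)*(k + 7)*(k + 9)/(36*(k + 5)))·t_k = 2*k*(k + 9)/(9*(k**2 + 9*k + 18)).
s_(k+1) − s_k = 8*(k + 5)/(k**4 + 20*k**3 + 145*k**2 + 450*k + 504) = t_k.
Sum = s_(7) − s_(1); s_(7) = 112/585, s_(1) = 5/63 ⇒ 51/455.

Σ = 51/455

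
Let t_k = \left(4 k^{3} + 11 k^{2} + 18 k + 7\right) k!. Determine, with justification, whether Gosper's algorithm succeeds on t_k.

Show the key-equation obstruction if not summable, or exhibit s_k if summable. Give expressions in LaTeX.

Yes. s_k = \left(4 k^{2} + 3 k + 3\right) k!.

Step 1: r(k) = (4*k**4 + 27*k**3 + 75*k**2 + 92*k + 40)/(4*k**3 + 11*k**2 + 18*k + 7).
So A=k + 1 and B=1, with C=k**3 + 11*k**2/4 + 9*k/2 + 7/4.
f must satisfy (k + 1)·f(k+1) − (1)·f(k) = k**3 + 11*k**2/4 + 9*k/2 + 7/4.
d = 2 from the (1,0,3) case.
Solve for f: f(k) = (4*k**2 + 3*k + 3)/4 (degree 2 ≤ 2).
Certificate R = B(k−1)f/C = (4*k**2 + 3*k + 3)/(4*k**3 + 11*k**2 + 18*k + 7) gives s_k = (4*k**2 + 3*k + 3)*factorial(k).
Verify: (4*k**3 + 11*k**2 + 18*k + 7)*factorial(k) matches t_k.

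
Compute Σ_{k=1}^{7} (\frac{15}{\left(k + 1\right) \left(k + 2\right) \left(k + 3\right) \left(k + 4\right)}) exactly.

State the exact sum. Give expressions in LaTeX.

Ratio r(k) = (k + 1)/(k + 5).
A = k + 1, B = k + 5, C = 1.
Set up (k + 1)·f(k+1) − (k + 4)·f(k) − (1) = 0.
Bound: deg f ≤ 3.
Match coefficients ⇒ f(k) = k*(k**2 + 6*k + 11)/18.
Get s_k = R·t_k = 5*k*(k**2 + 6*k + 11)/(6*(k + 1)*(k + 2)*(k + 3)) with R(k) = B(k−1)f(k)/C(k) = k*(k + 4)*(k**2 + 6*k + 11)/18.
s_(k+1) − s_k = 15/(k**4 + 10*k**3 + 35*k**2 + 50*k + 24) = t_k.
Evaluate s at k=8 and k=1: 82/99 and 5/8; difference 161/792.

Σ = 161/792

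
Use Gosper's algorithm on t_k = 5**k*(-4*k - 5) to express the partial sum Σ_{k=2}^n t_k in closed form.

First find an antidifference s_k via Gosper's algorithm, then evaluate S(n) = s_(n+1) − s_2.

S(n) = -5*5**n*n - 5*5**n + 50

r(k) = 5*(4*k + 9)/(4*k + 5) after simplifying.
Gosper form: A/B · C(k+1)/C(k) with A=5, B=1, C=k + 5/4.
Need (5)·f(k+1) − (1)·f(k) = k + 5/4.
d = 1 from the (0,0,1) case.
Coefficient equations give f(k) = k/4.
R(k) = B(k−1)·f(k)/C(k) = k/(4*k + 5); s_k = R·t_k = -5**k*k.
s_(k+1) − s_k = 5**k*(-4*k - 5) = t_k.
Telescope: S(n) = s_(n+1) − s_(2) = 5**(n + 1)*(-n - 1) − (-50) = -5*5**n*n - 5*5**n + 50.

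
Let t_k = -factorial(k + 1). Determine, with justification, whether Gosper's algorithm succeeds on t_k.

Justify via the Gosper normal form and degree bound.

No; the degree bound rules out any f.

Step 1: r(k) = k + 2.
Gosper form: A/B · C(k+1)/C(k) with A=k + 2, B=1, C=1.
Key eq: (k + 2)·f(k+1) = (1)·f(k) + (1).
Degrees (1,0,0) ⇒ d ≤ -1.
Bound -1 < 0, so the key equation has no polynomial solution.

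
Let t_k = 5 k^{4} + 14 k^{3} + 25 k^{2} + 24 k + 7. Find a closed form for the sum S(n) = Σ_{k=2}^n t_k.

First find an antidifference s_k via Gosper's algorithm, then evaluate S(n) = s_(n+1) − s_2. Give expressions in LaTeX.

Compute t_(k+1)/t_k: get (5*k**4 + 34*k**3 + 97*k**2 + 136*k + 75)/(5*k**4 + 14*k**3 + 25*k**2 + 24*k + 7).
Take A(k)=1, B(k)=1, C(k)=k**4 + 14*k**3/5 + 5*k**2 + 24*k/5 + 7/5.
Solve (1)·f(k+1) − (1)·f(k) = k**4 + 14*k**3/5 + 5*k**2 + 24*k/5 + 7/5.
Bound: deg f ≤ 5.
Coefficient equations give f(k) = k*(k**4 + k**3 + 3*k**2 + 3*k - 1)/5.
R(k) = B(k−1)·f(k)/C(k) = k*(k**4 + k**3 + 3*k**2 + 3*k - 1)/(5*k**4 + 14*k**3 + 25*k**2 + 24*k + 7); s_k = R·t_k = k*(k**4 + k**3 + 3*k**2 + 3*k - 1).
Verify: 5*k**4 + 14*k**3 + 25*k**2 + 24*k + 7 matches t_k.
Σ_(k=2)^n t_k = s_(n+1) − s_(2) = (n**5 + 6*n**4 + 17*n**3 + 28*n**2 + 23*n + 7) − (82), i.e. n**5 + 6*n**4 + 17*n**3 + 28*n**2 + 23*n - 75.

S(n) = n^{5} + 6 n^{4} + 17 n^{3} + 28 n^{2} + 23 n - 75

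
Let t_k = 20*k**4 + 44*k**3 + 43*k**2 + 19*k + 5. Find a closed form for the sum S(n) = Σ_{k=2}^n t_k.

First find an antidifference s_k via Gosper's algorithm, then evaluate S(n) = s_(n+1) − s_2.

S(n) = 4*n**5 + 21*n**4 + 43*n**3 + 42*n**2 + 21*n - 131

Ratio r(k) = (20*k**4 + 124*k**3 + 295*k**2 + 317*k + 131)/(20*k**4 + 44*k**3 + 43*k**2 + 19*k + 5).
So A=1 and B=1, with C=k**4 + 11*k**3/5 + 43*k**2/20 + 19*k/20 + 1/4.
Need (1)·f(k+1) − (1)·f(k) = k**4 + 11*k**3/5 + 43*k**2/20 + 19*k/20 + 1/4.
Degrees (0,0,4) ⇒ d ≤ 5.
Solve for f: f(k) = k*(4*k**4 + k**3 - k**2 - k + 2)/20 (degree 5 ≤ 5).
Get s_k = R·t_k = k*(4*k**4 + k**3 - k**2 - k + 2) with R(k) = B(k−1)f(k)/C(k) = k*(4*k**4 + k**3 - k**2 - k + 2)/(20*k**4 + 44*k**3 + 43*k**2 + 19*k + 5).
s_(k+1) − s_k = 20*k**4 + 44*k**3 + 43*k**2 + 19*k + 5 = t_k.
Telescope: S(n) = s_(n+1) − s_(2) = 4*n**5 + 21*n**4 + 43*n**3 + 42*n**2 + 21*n + 5 − (136) = 4*n**5 + 21*n**4 + 43*n**3 + 42*n**2 + 21*n - 131.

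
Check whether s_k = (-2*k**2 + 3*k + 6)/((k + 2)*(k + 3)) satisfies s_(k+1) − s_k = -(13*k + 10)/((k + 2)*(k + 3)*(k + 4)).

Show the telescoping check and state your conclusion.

s_(k+1) = (-2*k**2 - k + 7)/(k**2 + 7*k + 12)
s_(k+1) − s_k = (-13*k - 10)/(k**3 + 9*k**2 + 26*k + 24)
(s_(k+1) − s_k) − t_k = 0

valid; difference matches t_k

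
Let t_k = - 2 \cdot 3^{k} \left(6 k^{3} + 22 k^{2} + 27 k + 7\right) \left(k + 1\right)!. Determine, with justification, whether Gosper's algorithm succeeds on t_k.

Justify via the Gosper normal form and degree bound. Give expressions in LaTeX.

Yes. s_k = - 2 \cdot 3^{k} \left(2 k^{2} - 1\right) \left(k + 1\right)!.

Ratio r(k) = 3*(6*k**4 + 52*k**3 + 169*k**2 + 240*k + 124)/(6*k**3 + 22*k**2 + 27*k + 7).
Take A(k)=3*k + 6, B(k)=1, C(k)=k**3 + 11*k**2/3 + 9*k/2 + 7/6.
Set up (3*k + 6)·f(k+1) − (1)·f(k) − (k**3 + 11*k**2/3 + 9*k/2 + 7/6) = 0.
d = 2 from the (1,0,3) case.
Solve for f: f(k) = (2*k**2 - 1)/6 (degree 2 ≤ 2).
Certificate R = B(k−1)f/C = (2*k**2 - 1)/(6*k**3 + 22*k**2 + 27*k + 7) gives s_k = -2*3**k*(2*k**2 - 1)*factorial(k + 1).
Δs = -2*3**k*(6*k**3 + 22*k**2 + 27*k + 7)*factorial(k + 1), as required.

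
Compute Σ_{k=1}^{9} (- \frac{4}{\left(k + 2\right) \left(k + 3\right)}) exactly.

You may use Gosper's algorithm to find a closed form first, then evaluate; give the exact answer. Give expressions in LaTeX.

Σ = -1

t_(k+1)/t_k = (k + 2)/(k + 4).
A = k + 2, B = k + 4, C = 1.
f must satisfy (k + 2)·f(k+1) − (k + 3)·f(k) = 1.
From deg A=1, deg B=1, deg C=0: d=1.
Match coefficients ⇒ f(k) = k/2.
R(k) = B(k−1)·f(k)/C(k) = k*(k + 3)/2; s_k = R·t_k = -2*k/(k + 2).
Verify: -4/(k**2 + 5*k + 6) matches t_k.
Σ_(k=1)^(9) t_k = s_(10) − s_(1) = -5/3 − (-2/3) = -1.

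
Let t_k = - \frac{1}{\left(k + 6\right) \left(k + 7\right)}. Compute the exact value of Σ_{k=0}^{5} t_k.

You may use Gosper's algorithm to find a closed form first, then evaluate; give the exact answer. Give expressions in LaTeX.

Σ = -1/12

Step 1: r(k) = (k + 6)/(k + 8).
Factor: A=k + 6; B=k + 8; C=1.
Set up (k + 6)·f(k+1) − (k + 7)·f(k) − (1) = 0.
From deg A=1, deg B=1, deg C=0: d=1.
Solve for f: f(k) = k/6 (degree 1 ≤ 1).
So s_k = (B(k−1)f/C)·t_k = (k*(k + 7)/6)·t_k = -k/(6*k + 36).
Δs = -1/(k**2 + 13*k + 42), as required.
Σ_(k=0)^(5) t_k = s_(6) − s_(0) = -1/12 − (0) = -1/12.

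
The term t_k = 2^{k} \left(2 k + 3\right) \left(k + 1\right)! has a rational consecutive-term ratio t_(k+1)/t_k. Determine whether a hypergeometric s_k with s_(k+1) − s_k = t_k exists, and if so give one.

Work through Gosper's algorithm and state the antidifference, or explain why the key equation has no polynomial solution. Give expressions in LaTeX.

t_(k+1)/t_k = 2*(k + 2)*(2*k + 5)/(2*k + 3).
So A=2*k + 4 and B=1, with C=k + 3/2.
Solve (2*k + 4)·f(k+1) − (1)·f(k) = k + 3/2.
d = 0 from the (1,0,1) case.
Coefficient equations give f(k) = 1/2.
Certificate R = B(k−1)f/C = 1/(2*k + 3) gives s_k = 2**k*factorial(k + 1).
Check: Δs_k = 2**k*(2*k + 3)*factorial(k + 1). ✓

s_k = 2^{k} \left(k + 1\right)!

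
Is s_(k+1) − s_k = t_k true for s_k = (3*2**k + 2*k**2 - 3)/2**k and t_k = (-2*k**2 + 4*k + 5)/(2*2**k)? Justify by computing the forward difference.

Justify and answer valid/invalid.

s_(k+1) = 3 + (k + 1)**2/2**k - 3/(2*2**k)
s_(k+1) − s_k = (-2*k**2 + 4*k + 5)/(2*2**k)
(s_(k+1) − s_k) − t_k = 0

valid; difference matches t_k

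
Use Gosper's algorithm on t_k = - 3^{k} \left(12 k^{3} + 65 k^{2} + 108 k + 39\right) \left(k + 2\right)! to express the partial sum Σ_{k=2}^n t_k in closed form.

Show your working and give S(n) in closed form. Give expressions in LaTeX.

Compute t_(k+1)/t_k: get 3*(12*k**4 + 137*k**3 + 577*k**2 + 1046*k + 672)/(12*k**3 + 65*k**2 + 108*k + 39).
A = 3*k + 9, B = 1, C = k**3 + 65*k**2/12 + 9*k + 13/4.
Set up (3*k + 9)·f(k+1) − (1)·f(k) − (k**3 + 65*k**2/12 + 9*k + 13/4) = 0.
Bound: deg f ≤ 2.
Coefficient equations give f(k) = (4*k**2 + 3*k - 3)/12.
So s_k = (B(k−1)f/C)·t_k = ((4*k**2 + 3*k - 3)/(12*k**3 + 65*k**2 + 108*k + 39))·t_k = -3**k*(4*k**2 + 3*k - 3)*factorial(k + 2).
Verify: -3**k*(12*k**3 + 65*k**2 + 108*k + 39)*factorial(k + 2) matches t_k.
s_(n+1) = -3**(n + 1)*(4*n**2 + 11*n + 4)*factorial(n + 3) and s_(2) = -4104, so S(n) = -12*3**n*n**2*factorial(n + 3) - 33*3**n*n*factorial(n + 3) - 12*3**n*factorial(n + 3) + 4104.

S(n) = - 12 \cdot 3^{n} n^{2} \left(n + 3\right)! - 33 \cdot 3^{n} n \left(n + 3\right)! - 12 \cdot 3^{n} \left(n + 3\right)! + 4104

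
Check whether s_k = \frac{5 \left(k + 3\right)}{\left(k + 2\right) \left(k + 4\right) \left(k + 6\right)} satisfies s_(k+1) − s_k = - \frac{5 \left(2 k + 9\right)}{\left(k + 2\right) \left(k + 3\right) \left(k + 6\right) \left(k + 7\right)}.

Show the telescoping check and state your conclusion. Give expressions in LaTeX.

Invalid: residual \frac{15 \left(k^{2} + 9 k + 19\right)}{k^{6} + 27 k^{5} + 295 k^{4} + 1665 k^{3} + 5104 k^{2} + 8028 k + 5040} ≠ 0.

s_(k+1) = 5*(k + 4)/((k + 3)*(k + 5)*(k + 7))
s_(k+1) − s_k = 5*(-2*k**3 - 24*k**2 - 94*k - 123)/(k**6 + 27*k**5 + 295*k**4 + 1665*k**3 + 5104*k**2 + 8028*k + 5040)
(s_(k+1) − s_k) − t_k = 15*(k**2 + 9*k + 19)/(k**6 + 27*k**5 + 295*k**4 + 1665*k**3 + 5104*k**2 + 8028*k + 5040)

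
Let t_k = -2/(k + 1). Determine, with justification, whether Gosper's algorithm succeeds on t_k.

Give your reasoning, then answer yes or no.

Step 1: r(k) = (k + 1)/(k + 2).
So A=k + 1 and B=k + 2, with C=1.
Solve (k + 1)·f(k+1) − (k + 1)·f(k) = 1.
Bound: deg f ≤ 0.
Put f(k) = c0: A·f(k+1) − B(k−1)·f(k) − C = -1; need -1 = 0 — inconsistent ⇒ no f, not summable.

No — key equation has no polynomial f.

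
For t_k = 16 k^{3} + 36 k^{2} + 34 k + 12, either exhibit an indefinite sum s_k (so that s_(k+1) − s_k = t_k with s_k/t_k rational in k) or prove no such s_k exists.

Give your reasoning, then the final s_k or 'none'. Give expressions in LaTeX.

s_k = k \left(4 k^{3} + 4 k^{2} + 3 k + 1\right)

Compute t_(k+1)/t_k: get (8*k**3 + 42*k**2 + 77*k + 49)/(8*k**3 + 18*k**2 + 17*k + 6).
Factor: A=1; B=1; C=k**3 + 9*k**2/4 + 17*k/8 + 3/4.
Set up (1)·f(k+1) − (1)·f(k) − (k**3 + 9*k**2/4 + 17*k/8 + 3/4) = 0.
deg f ≤ 4 (via 0,0,3).
A polynomial solution: f(k) = k*(2*k + 1)*(2*k**2 + k + 1)/16.
So s_k = (B(k−1)f/C)·t_k = (k*(2*k + 1)*(2*k**2 + k + 1)/(2*(4*k + 3)*(2*k**2 + 3*k + 2)))·t_k = k*(4*k**3 + 4*k**2 + 3*k + 1).
Verify: 16*k**3 + 36*k**2 + 34*k + 12 matches t_k.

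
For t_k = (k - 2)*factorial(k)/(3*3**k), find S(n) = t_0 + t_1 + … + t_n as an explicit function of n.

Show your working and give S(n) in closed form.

r(k) = (k**2 - 1)/(3*(k - 2)) after simplifying.
Normal form (A,B,C) = (k/3 + 1/3, 1, k - 2).
Key eq: (k/3 + 1/3)·f(k+1) = (1)·f(k) + (k - 2).
d = 0 from the (1,0,1) case.
Coefficient equations give f(k) = 3.
Get s_k = R·t_k = factorial(k)/3**k with R(k) = B(k−1)f(k)/C(k) = 3/(k - 2).
Verify: (k - 2)*factorial(k)/(3*3**k) matches t_k.
Evaluate: s_(n+1) = 3**(-n - 1)*factorial(n + 1); subtract s_(0) = 1 ⇒ S(n) = 3**(-n - 1)*(-3**(n + 1) + n*factorial(n) + factorial(n)).

S(n) = 3**(-n - 1)*(-3**(n + 1) + n*factorial(n) + factorial(n))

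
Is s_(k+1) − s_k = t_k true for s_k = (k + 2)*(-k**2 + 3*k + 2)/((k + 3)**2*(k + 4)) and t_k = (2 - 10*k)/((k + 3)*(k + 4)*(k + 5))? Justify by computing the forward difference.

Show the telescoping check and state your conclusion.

Invalid: residual (-k**3 + 8*k**2 + 45*k + 4)/(k**5 + 19*k**4 + 143*k**3 + 533*k**2 + 984*k + 720) ≠ 0.

s_(k+1) = (k + 3)*(3*k - (k + 1)**2 + 5)/((k + 4)**2*(k + 5))
s_(k+1) − s_k = (-11*k**3 - 60*k**2 - 61*k + 28)/(k**5 + 19*k**4 + 143*k**3 + 533*k**2 + 984*k + 720)
(s_(k+1) − s_k) − t_k = (-k**3 + 8*k**2 + 45*k + 4)/(k**5 + 19*k**4 + 143*k**3 + 533*k**2 + 984*k + 720)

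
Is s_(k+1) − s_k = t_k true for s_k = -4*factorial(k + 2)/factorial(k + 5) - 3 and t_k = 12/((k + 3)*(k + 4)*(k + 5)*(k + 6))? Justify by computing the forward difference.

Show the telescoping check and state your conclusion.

valid; difference matches t_k

s_(k+1) = -4*factorial(k + 3)/factorial(k + 6) - 3
s_(k+1) − s_k = 12/((k + 3)*(k + 4)*(k + 5)*(k + 6))
(s_(k+1) − s_k) − t_k = 0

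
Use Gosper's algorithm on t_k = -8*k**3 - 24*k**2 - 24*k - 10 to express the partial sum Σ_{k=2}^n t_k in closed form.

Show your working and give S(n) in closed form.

S(n) = -2*n**4 - 12*n**3 - 26*n**2 - 26*n + 66

The ratio is (4*k**3 + 24*k**2 + 48*k + 33)/(4*k**3 + 12*k**2 + 12*k + 5).
Gosper form: A/B · C(k+1)/C(k) with A=1, B=1, C=k**3 + 3*k**2 + 3*k + 5/4.
f must satisfy (1)·f(k+1) − (1)·f(k) = k**3 + 3*k**2 + 3*k + 5/4.
Bound: deg f ≤ 4.
Coefficient equations give f(k) = k*(k**3 + 2*k**2 + k + 1)/4.
Certificate R = B(k−1)f/C = k*(k**3 + 2*k**2 + k + 1)/(4*k**3 + 12*k**2 + 12*k + 5) gives s_k = 2*k*(-k**3 - 2*k**2 - k - 1).
s_(k+1) − s_k = -8*k**3 - 24*k**2 - 24*k - 10 = t_k.
Σ_(k=2)^n t_k = s_(n+1) − s_(2) = (-2*n**4 - 12*n**3 - 26*n**2 - 26*n - 10) − (-76), i.e. -2*n**4 - 12*n**3 - 26*n**2 - 26*n + 66.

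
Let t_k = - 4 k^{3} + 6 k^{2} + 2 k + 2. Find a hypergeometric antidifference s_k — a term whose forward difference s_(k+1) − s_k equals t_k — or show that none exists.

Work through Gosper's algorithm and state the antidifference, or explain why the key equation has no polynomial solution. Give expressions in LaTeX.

t_(k+1)/t_k = (2*k**3 + 3*k**2 - k - 3)/(2*k**3 - 3*k**2 - k - 1).
Gosper form: A/B · C(k+1)/C(k) with A=1, B=1, C=k**3 - 3*k**2/2 - k/2 - 1/2.
Key eq: (1)·f(k+1) = (1)·f(k) + (k**3 - 3*k**2/2 - k/2 - 1/2).
Bound: deg f ≤ 4.
Solving with deg f ≤ 4: f(k) = k*(k**3 - 4*k**2 + 3*k - 2)/4.
Get s_k = R·t_k = k*(-k**3 + 4*k**2 - 3*k + 2) with R(k) = B(k−1)f(k)/C(k) = k*(k**3 - 4*k**2 + 3*k - 2)/(2*(2*k**3 - 3*k**2 - k - 1)).
Verify: -4*k**3 + 6*k**2 + 2*k + 2 matches t_k.

s_k = k \left(- k^{3} + 4 k^{2} - 3 k + 2\right)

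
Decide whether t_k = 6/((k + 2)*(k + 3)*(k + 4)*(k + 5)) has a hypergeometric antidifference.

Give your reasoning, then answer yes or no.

Compute t_(k+1)/t_k: get (k + 2)/(k + 6).
Gosper form: A/B · C(k+1)/C(k) with A=k + 2, B=k + 6, C=1.
f must satisfy (k + 2)·f(k+1) − (k + 5)·f(k) = 1.
Bound: deg f ≤ 3.
Solve for f: f(k) = k*(k**2 + 9*k + 26)/72 (degree 3 ≤ 3).
Then R = B(k−1)f/C = k*(k + 5)*(k**2 + 9*k + 26)/72, so s_k = R(k)·t_k = k*(k**2 + 9*k + 26)/(12*(k + 2)*(k + 3)*(k + 4)).
Δs = 6/(k**4 + 14*k**3 + 71*k**2 + 154*k + 120), as required.

Yes. s_k = k*(k**2 + 9*k + 26)/(12*(k + 2)*(k + 3)*(k + 4)).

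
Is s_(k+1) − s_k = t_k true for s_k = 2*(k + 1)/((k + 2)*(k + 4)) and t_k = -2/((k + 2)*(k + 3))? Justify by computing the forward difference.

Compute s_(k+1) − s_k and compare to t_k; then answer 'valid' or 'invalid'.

Invalid: residual 6*(2*k + 7)/(k**4 + 14*k**3 + 71*k**2 + 154*k + 120) ≠ 0.

s_(k+1) = 2*(k + 2)/((k + 3)*(k + 5))
s_(k+1) − s_k = 2*(-k**2 - 3*k + 1)/(k**4 + 14*k**3 + 71*k**2 + 154*k + 120)
(s_(k+1) − s_k) − t_k = 6*(2*k + 7)/(k**4 + 14*k**3 + 71*k**2 + 154*k + 120)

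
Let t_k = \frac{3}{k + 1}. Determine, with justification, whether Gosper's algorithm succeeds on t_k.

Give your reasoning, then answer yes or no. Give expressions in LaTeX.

Step 1: r(k) = (k + 1)/(k + 2).
Factor: A=k + 1; B=k + 2; C=1.
Set up (k + 1)·f(k+1) − (k + 1)·f(k) − (1) = 0.
deg f ≤ 0 (via 1,1,0).
Put f(k) = c0: A·f(k+1) − B(k−1)·f(k) − C = -1; need -1 = 0 — inconsistent ⇒ no f, not summable.

No. Not Gosper-summable.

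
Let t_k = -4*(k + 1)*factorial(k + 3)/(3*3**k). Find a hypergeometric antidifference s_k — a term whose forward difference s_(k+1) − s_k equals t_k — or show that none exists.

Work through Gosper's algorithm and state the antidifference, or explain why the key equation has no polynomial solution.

Step 1: r(k) = (k + 2)*(k + 4)/(3*(k + 1)).
A = k/3 + 4/3, B = 1, C = k + 1.
Need (k/3 + 4/3)·f(k+1) − (1)·f(k) = k + 1.
deg f ≤ 0 (via 1,0,1).
Solving with deg f ≤ 0: f(k) = 3.
R(k) = B(k−1)·f(k)/C(k) = 3/(k + 1); s_k = R·t_k = -4*factorial(k + 3)/3**k.
s_(k+1) − s_k = -4*(k + 1)*factorial(k + 3)/(3*3**k) = t_k.

s_k = -4*factorial(k + 3)/3**k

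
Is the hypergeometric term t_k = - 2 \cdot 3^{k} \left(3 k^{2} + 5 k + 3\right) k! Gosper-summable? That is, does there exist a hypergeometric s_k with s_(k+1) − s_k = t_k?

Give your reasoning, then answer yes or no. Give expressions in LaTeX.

The ratio is 3*(3*k**3 + 14*k**2 + 22*k + 11)/(3*k**2 + 5*k + 3).
Gosper form: A/B · C(k+1)/C(k) with A=3*k + 3, B=1, C=k**2 + 5*k/3 + 1.
Key eq: (3*k + 3)·f(k+1) = (1)·f(k) + (k**2 + 5*k/3 + 1).
From deg A=1, deg B=0, deg C=2: d=1.
Match coefficients ⇒ f(k) = k/3.
Certificate R = B(k−1)f/C = k/(3*k**2 + 5*k + 3) gives s_k = -2*3**k*k*factorial(k).
Check: Δs_k = -2*3**k*(3*k**2 + 5*k + 3)*factorial(k). ✓

Yes. s_k = - 2 \cdot 3^{k} k k!.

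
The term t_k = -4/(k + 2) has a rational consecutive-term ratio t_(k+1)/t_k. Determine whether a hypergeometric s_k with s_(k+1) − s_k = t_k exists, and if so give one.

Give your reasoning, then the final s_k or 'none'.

none (Gosper's algorithm certifies no s_k)

The ratio is (k + 2)/(k + 3).
Factor: A=k + 2; B=k + 3; C=1.
Set up (k + 2)·f(k+1) − (k + 2)·f(k) − (1) = 0.
deg f ≤ 0 (via 1,1,0).
f = c0 ⇒ A·f(k+1) − B(k−1)·f(k) − C = -1. The system {-1 = 0} is inconsistent; no antidifference.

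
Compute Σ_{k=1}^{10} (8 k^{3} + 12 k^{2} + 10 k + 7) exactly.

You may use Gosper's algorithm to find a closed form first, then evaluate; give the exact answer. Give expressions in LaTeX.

Σ = 29440

Ratio r(k) = (8*k**3 + 36*k**2 + 58*k + 37)/(8*k**3 + 12*k**2 + 10*k + 7).
Normal form (A,B,C) = (1, 1, k**3 + 3*k**2/2 + 5*k/4 + 7/8).
Key eq: (1)·f(k+1) = (1)·f(k) + (k**3 + 3*k**2/2 + 5*k/4 + 7/8).
From deg A=0, deg B=0, deg C=3: d=4.
Solving with deg f ≤ 4: f(k) = k*(2*k**3 + k + 4)/8.
Get s_k = R·t_k = k*(2*k**3 + k + 4) with R(k) = B(k−1)f(k)/C(k) = k*(2*k**3 + k + 4)/(8*k**3 + 12*k**2 + 10*k + 7).
Check: Δs_k = 8*k**3 + 12*k**2 + 10*k + 7. ✓
Sum = s_(11) − s_(1); s_(11) = 29447, s_(1) = 7 ⇒ 29440.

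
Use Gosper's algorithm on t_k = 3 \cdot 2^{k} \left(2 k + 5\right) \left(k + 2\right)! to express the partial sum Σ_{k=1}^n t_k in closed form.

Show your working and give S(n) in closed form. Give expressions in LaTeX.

t_(k+1)/t_k = 2*(k + 3)*(2*k + 7)/(2*k + 5).
So A=2*k + 6 and B=1, with C=k + 5/2.
Need (2*k + 6)·f(k+1) − (1)·f(k) = k + 5/2.
Bound: deg f ≤ 0.
Match coefficients ⇒ f(k) = 1/2.
So s_k = (B(k−1)f/C)·t_k = (1/(2*k + 5))·t_k = 3*2**k*factorial(k + 2).
s_(k+1) − s_k = 3*2**k*(2*k + 5)*factorial(k + 2) = t_k.
Telescope: S(n) = s_(n+1) − s_(1) = 6*2**n*factorial(n + 3) − (36) = 6*2**n*factorial(n + 3) - 36.

S(n) = 6 \cdot 2^{n} \left(n + 3\right)! - 36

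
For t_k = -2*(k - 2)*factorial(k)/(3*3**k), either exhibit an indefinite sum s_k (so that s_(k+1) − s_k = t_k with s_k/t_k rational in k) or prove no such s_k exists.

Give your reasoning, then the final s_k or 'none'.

s_k = -2*factorial(k)/3**k

Step 1: r(k) = (k**2 - 1)/(3*(k - 2)).
So A=k/3 + 1/3 and B=1, with C=k - 2.
Solve (k/3 + 1/3)·f(k+1) − (1)·f(k) = k - 2.
Bound: deg f ≤ 0.
Coefficient equations give f(k) = 3.
Certificate R = B(k−1)f/C = 3/(k - 2) gives s_k = -2*factorial(k)/3**k.
Check: Δs_k = -2*(k - 2)*factorial(k)/(3*3**k). ✓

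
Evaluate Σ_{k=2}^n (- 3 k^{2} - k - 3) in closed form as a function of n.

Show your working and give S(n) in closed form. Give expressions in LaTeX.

S(n) = - n^{3} - 2 n^{2} - 4 n + 7

r(k) = (k + 3*(k + 1)**2 + 4)/(3*k**2 + k + 3) after simplifying.
A = 1, B = 1, C = k**2 + k/3 + 1.
f must satisfy (1)·f(k+1) − (1)·f(k) = k**2 + k/3 + 1.
d = 3 from the (0,0,2) case.
Solving with deg f ≤ 3: f(k) = k*(k**2 - k + 3)/3.
Get s_k = R·t_k = k*(-k**2 + k - 3) with R(k) = B(k−1)f(k)/C(k) = k*(k**2 - k + 3)/(3*k**2 + k + 3).
Check: Δs_k = -3*k**2 - k - 3. ✓
Σ_(k=2)^n t_k = s_(n+1) − s_(2) = (-n**3 - 2*n**2 - 4*n - 3) − (-10), i.e. -n**3 - 2*n**2 - 4*n + 7.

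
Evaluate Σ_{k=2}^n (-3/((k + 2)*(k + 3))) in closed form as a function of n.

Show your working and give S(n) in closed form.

Ratio r(k) = (k + 2)/(k + 4).
Factor: A=k + 2; B=k + 4; C=1.
Set up (k + 2)·f(k+1) − (k + 3)·f(k) − (1) = 0.
From deg A=1, deg B=1, deg C=0: d=1.
Solve for f: f(k) = k/2 (degree 1 ≤ 1).
Then R = B(k−1)f/C = k*(k + 3)/2, so s_k = R(k)·t_k = -3*k/(2*k + 4).
Verify: -3/(k**2 + 5*k + 6) matches t_k.
Evaluate: s_(n+1) = 3*(-n - 1)/(2*(n + 3)); subtract s_(2) = -3/4 ⇒ S(n) = 3*(1 - n)/(4*(n + 3)).

S(n) = 3*(1 - n)/(4*(n + 3))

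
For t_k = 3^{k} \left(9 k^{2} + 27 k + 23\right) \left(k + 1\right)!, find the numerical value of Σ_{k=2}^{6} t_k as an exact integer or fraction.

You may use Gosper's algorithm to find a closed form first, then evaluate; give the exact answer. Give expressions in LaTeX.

Σ = 1939956102

Ratio r(k) = 3*(9*k**3 + 63*k**2 + 149*k + 118)/(9*k**2 + 27*k + 23).
So A=3*k + 6 and B=1, with C=k**2 + 3*k + 23/9.
Need (3*k + 6)·f(k+1) − (1)·f(k) = k**2 + 3*k + 23/9.
d = 1 from the (1,0,2) case.
A polynomial solution: f(k) = (3*k + 1)/9.
Then R = B(k−1)f/C = (3*k + 1)/(9*k**2 + 27*k + 23), so s_k = R(k)·t_k = 3**k*(3*k + 1)*factorial(k + 1).
s_(k+1) − s_k = 3**k*(9*k**2 + 27*k + 23)*factorial(k + 1) = t_k.
Σ_(k=2)^(6) t_k = s_(7) − s_(2) = 1939956480 − (378) = 1939956102.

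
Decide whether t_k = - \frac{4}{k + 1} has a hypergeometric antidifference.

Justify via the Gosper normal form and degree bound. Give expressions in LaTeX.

Ratio r(k) = (k + 1)/(k + 2).
So A=k + 1 and B=k + 2, with C=1.
Set up (k + 1)·f(k+1) − (k + 1)·f(k) − (1) = 0.
From deg A=1, deg B=1, deg C=0: d=0.
f = c0 ⇒ A·f(k+1) − B(k−1)·f(k) − C = -1. The system {-1 = 0} is inconsistent; no antidifference.

No — key equation has no polynomial f.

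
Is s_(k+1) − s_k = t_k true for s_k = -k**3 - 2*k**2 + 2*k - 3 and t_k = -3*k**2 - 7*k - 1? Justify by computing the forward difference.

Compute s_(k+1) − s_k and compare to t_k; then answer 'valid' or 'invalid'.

valid (s_(k+1) − s_k reduces to t_k)

s_(k+1) = -k**3 - 5*k**2 - 5*k - 4
s_(k+1) − s_k = -3*k**2 - 7*k - 1
(s_(k+1) − s_k) − t_k = 0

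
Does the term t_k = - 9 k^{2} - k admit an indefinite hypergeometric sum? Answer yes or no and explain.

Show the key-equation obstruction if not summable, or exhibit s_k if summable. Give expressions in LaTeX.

Yes. s_k = k \left(- 3 k^{2} + 4 k - 1\right).

Compute t_(k+1)/t_k: get (k + 9*(k + 1)**2 + 1)/(k*(9*k + 1)).
Take A(k)=1, B(k)=1, C(k)=k**2 + k/9.
Key eq: (1)·f(k+1) = (1)·f(k) + (k**2 + k/9).
Bound: deg f ≤ 3.
Solving with deg f ≤ 3: f(k) = k*(k - 1)*(3*k - 1)/9.
R(k) = B(k−1)·f(k)/C(k) = (k - 1)*(3*k - 1)/(9*k + 1); s_k = R·t_k = k*(-3*k**2 + 4*k - 1).
Δs = k*(-9*k - 1), as required.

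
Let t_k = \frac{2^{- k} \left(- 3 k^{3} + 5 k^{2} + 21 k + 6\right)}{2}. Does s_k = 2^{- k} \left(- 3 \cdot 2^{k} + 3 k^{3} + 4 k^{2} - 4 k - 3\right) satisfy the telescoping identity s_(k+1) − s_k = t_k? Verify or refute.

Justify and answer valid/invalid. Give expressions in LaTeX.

valid; difference matches t_k

s_(k+1) = (-6*2**k + 3*k**3 + 13*k**2 + 13*k)/(2*2**k)
s_(k+1) − s_k = (-3*k**3 + 5*k**2 + 21*k + 6)/(2*2**k)
(s_(k+1) − s_k) − t_k = 0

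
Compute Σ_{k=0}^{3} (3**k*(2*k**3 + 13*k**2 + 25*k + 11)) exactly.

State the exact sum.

The ratio is 3*(2*k**3 + 19*k**2 + 57*k + 51)/(2*k**3 + 13*k**2 + 25*k + 11).
So A=3 and B=1, with C=k**3 + 13*k**2/2 + 25*k/2 + 11/2.
Solve (3)·f(k+1) − (1)·f(k) = k**3 + 13*k**2/2 + 25*k/2 + 11/2.
Bound: deg f ≤ 3.
Solve for f: f(k) = (k**3 + 2*k**2 + 2*k - 2)/2 (degree 3 ≤ 3).
Get s_k = R·t_k = 3**k*(k**3 + 2*k**2 + 2*k - 2) with R(k) = B(k−1)f(k)/C(k) = (k**3 + 2*k**2 + 2*k - 2)/(2*k**3 + 13*k**2 + 25*k + 11).
Verify: 3**k*(2*k**3 + 13*k**2 + 25*k + 11) matches t_k.
Σ_(k=0)^(3) t_k = s_(4) − s_(0) = 8262 − (-2) = 8264.

Σ = 8264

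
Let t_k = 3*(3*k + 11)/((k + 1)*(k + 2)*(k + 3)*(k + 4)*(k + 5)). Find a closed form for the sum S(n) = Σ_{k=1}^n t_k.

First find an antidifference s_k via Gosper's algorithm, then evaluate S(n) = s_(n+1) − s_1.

t_(k+1)/t_k = (k + 1)*(3*k + 14)/((k + 6)*(3*k + 11)).
Gosper form: A/B · C(k+1)/C(k) with A=k + 1, B=k + 6, C=k + 11/3.
Need (k + 1)·f(k+1) − (k + 5)·f(k) = k + 11/3.
Bound: deg f ≤ 4.
Solve for f: f(k) = k*(k + 3)*(k**2 + 7*k + 14)/24 (degree 4 ≤ 4).
Get s_k = R·t_k = 3*k*(k**2 + 7*k + 14)/(8*(k**3 + 7*k**2 + 14*k + 8)) with R(k) = B(k−1)f(k)/C(k) = k*(k + 3)*(k + 5)*(k**2 + 7*k + 14)/(8*(3*k + 11)).
s_(k+1) − s_k = 3*(3*k + 11)/(k**5 + 15*k**4 + 85*k**3 + 225*k**2 + 274*k + 120) = t_k.
Σ_(k=1)^n t_k = s_(n+1) − s_(1) = (3*(n**3 + 10*n**2 + 31*n + 22)/(8*(n**3 + 10*n**2 + 31*n + 30))) − (11/40), i.e. n*(n**2 + 10*n + 31)/(10*(n**3 + 10*n**2 + 31*n + 30)).

S(n) = n*(n**2 + 10*n + 31)/(10*(n**3 + 10*n**2 + 31*n + 30))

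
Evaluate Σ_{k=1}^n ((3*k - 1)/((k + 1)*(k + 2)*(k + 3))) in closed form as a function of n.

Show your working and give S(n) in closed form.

S(n) = n*(2*n + 1)/(3*(n**2 + 5*n + 6))

The ratio is (k + 1)*(3*k + 2)/((k + 4)*(3*k - 1)).
Take A(k)=k + 1, B(k)=k + 4, C(k)=k - 1/3.
Key eq: (k + 1)·f(k+1) = (k + 3)·f(k) + (k - 1/3).
From deg A=1, deg B=1, deg C=1: d=2.
Coefficient equations give f(k) = k*(k - 3)/6.
R(k) = B(k−1)·f(k)/C(k) = k*(k - 3)*(k + 3)/(2*(3*k - 1)); s_k = R·t_k = k*(k - 3)/(2*(k + 1)*(k + 2)).
Verify: (3*k - 1)/(k**3 + 6*k**2 + 11*k + 6) matches t_k.
Telescope: S(n) = s_(n+1) − s_(1) = (n**2 - n - 2)/(2*(n**2 + 5*n + 6)) − (-1/6) = n*(2*n + 1)/(3*(n**2 + 5*n + 6)).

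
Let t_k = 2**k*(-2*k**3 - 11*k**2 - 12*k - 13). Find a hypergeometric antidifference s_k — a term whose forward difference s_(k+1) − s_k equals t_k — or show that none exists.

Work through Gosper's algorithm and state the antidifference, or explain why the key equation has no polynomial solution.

The ratio is 2*(2*k**3 + 17*k**2 + 40*k + 38)/(2*k**3 + 11*k**2 + 12*k + 13).
So A=2 and B=1, with C=k**3 + 11*k**2/2 + 6*k + 13/2.
f must satisfy (2)·f(k+1) − (1)·f(k) = k**3 + 11*k**2/2 + 6*k + 13/2.
Bound: deg f ≤ 3.
Solving with deg f ≤ 3: f(k) = (2*k**3 - k**2 + 4*k + 3)/2.
Then R = B(k−1)f/C = (2*k**3 - k**2 + 4*k + 3)/(2*k**3 + 11*k**2 + 12*k + 13), so s_k = R(k)·t_k = 2**k*(-2*k**3 + k**2 - 4*k - 3).
Δs = 2**k*(-2*k**3 - 11*k**2 - 12*k - 13), as required.

s_k = 2**k*(-2*k**3 + k**2 - 4*k - 3)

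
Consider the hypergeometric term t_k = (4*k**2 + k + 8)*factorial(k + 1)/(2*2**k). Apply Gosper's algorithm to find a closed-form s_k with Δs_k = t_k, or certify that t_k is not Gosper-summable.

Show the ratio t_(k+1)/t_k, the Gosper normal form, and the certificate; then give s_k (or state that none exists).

s_k = (4*k - 3)*factorial(k + 1)/2**k

Step 1: r(k) = (k + 2)*(k + 4*(k + 1)**2 + 9)/(2*(4*k**2 + k + 8)).
So A=k/2 + 1 and B=1, with C=k**2 + k/4 + 2.
Set up (k/2 + 1)·f(k+1) − (1)·f(k) − (k**2 + k/4 + 2) = 0.
Bound: deg f ≤ 1.
Coefficient equations give f(k) = (4*k - 3)/2.
So s_k = (B(k−1)f/C)·t_k = (2*(4*k - 3)/(4*k**2 + k + 8))·t_k = (4*k - 3)*factorial(k + 1)/2**k.
Δs = (4*k**2 + k + 8)*factorial(k + 1)/(2*2**k), as required.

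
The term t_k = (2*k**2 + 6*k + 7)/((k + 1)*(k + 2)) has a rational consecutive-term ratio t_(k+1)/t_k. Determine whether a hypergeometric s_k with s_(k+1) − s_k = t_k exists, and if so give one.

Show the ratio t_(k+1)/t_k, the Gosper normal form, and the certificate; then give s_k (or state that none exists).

r(k) = (k + 1)*(6*k + 2*(k + 1)**2 + 13)/((k + 3)*(2*k**2 + 6*k + 7)) after simplifying.
A = k + 1, B = k + 3, C = k**2 + 3*k + 7/2.
Key eq: (k + 1)·f(k+1) = (k + 2)·f(k) + (k**2 + 3*k + 7/2).
From deg A=1, deg B=1, deg C=2: d=2.
A polynomial solution: f(k) = k*(2*k + 5)/2.
Get s_k = R·t_k = k*(2*k + 5)/(k + 1) with R(k) = B(k−1)f(k)/C(k) = k*(k + 2)*(2*k + 5)/(2*k**2 + 6*k + 7).
s_(k+1) − s_k = (2*k**2 + 6*k + 7)/(k**2 + 3*k + 2) = t_k.

s_k = k*(2*k + 5)/(k + 1)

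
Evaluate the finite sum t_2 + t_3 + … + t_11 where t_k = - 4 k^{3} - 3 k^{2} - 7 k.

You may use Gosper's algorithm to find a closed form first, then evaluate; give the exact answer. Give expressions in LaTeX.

The ratio is (4*k**3 + 15*k**2 + 25*k + 14)/(k*(4*k**2 + 3*k + 7)).
A = 1, B = 1, C = k**3 + 3*k**2/4 + 7*k/4.
Solve (1)·f(k+1) − (1)·f(k) = k**3 + 3*k**2/4 + 7*k/4.
d = 4 from the (0,0,3) case.
Coefficient equations give f(k) = k*(k - 1)*(k**2 + 3)/4.
Get s_k = R·t_k = k*(-k**3 + k**2 - 3*k + 3) with R(k) = B(k−1)f(k)/C(k) = (k - 1)*(k**2 + 3)/(4*k**2 + 3*k + 7).
Check: Δs_k = k*(-4*k**2 - 3*k - 7). ✓
Sum = s_(12) − s_(2); s_(12) = -19404, s_(2) = -14 ⇒ -19390.

Σ = -19390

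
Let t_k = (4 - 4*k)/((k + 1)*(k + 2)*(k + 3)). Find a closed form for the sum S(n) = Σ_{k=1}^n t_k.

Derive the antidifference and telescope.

S(n) = 2*n*(1 - n)/(3*(n**2 + 5*n + 6))

r(k) = k*(k + 1)/((k - 1)*(k + 4)) after simplifying.
Gosper form: A/B · C(k+1)/C(k) with A=k + 1, B=k + 4, C=k - 1.
Need (k + 1)·f(k+1) − (k + 3)·f(k) = k - 1.
Bound: deg f ≤ 2.
A polynomial solution: f(k) = -k.
Get s_k = R·t_k = 4*k/((k + 1)*(k + 2)) with R(k) = B(k−1)f(k)/C(k) = -k*(k + 3)/(k - 1).
Verify: 4*(1 - k)/(k**3 + 6*k**2 + 11*k + 6) matches t_k.
Telescope: S(n) = s_(n+1) − s_(1) = 4*(n + 1)/(n**2 + 5*n + 6) − (2/3) = 2*n*(1 - n)/(3*(n**2 + 5*n + 6)).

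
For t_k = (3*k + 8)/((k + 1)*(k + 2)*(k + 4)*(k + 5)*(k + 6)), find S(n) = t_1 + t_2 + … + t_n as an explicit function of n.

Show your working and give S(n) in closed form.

Step 1: r(k) = (k + 1)*(k + 4)*(3*k + 11)/((k + 3)*(k + 7)*(3*k + 8)).
Normal form (A,B,C) = (k + 1, k + 7, k**2 + 17*k/3 + 8).
f must satisfy (k + 1)·f(k+1) − (k + 6)·f(k) = k**2 + 17*k/3 + 8.
From deg A=1, deg B=1, deg C=2: d=5.
Match coefficients ⇒ f(k) = k*(k + 2)*(k + 3)*(k**2 + 10*k + 29)/60.
Get s_k = R·t_k = k*(k**2 + 10*k + 29)/(20*(k**3 + 10*k**2 + 29*k + 20)) with R(k) = B(k−1)f(k)/C(k) = k*(k + 2)*(k + 6)*(k**2 + 10*k + 29)/(20*(3*k + 8)).
s_(k+1) − s_k = (3*k + 8)/(k**5 + 18*k**4 + 121*k**3 + 372*k**2 + 508*k + 240) = t_k.
Evaluate: s_(n+1) = (n**3 + 13*n**2 + 52*n + 40)/(20*(n**3 + 13*n**2 + 52*n + 60)); subtract s_(1) = 1/30 ⇒ S(n) = n*(n**2 + 13*n + 52)/(60*(n**3 + 13*n**2 + 52*n + 60)).

S(n) = n*(n**2 + 13*n + 52)/(60*(n**3 + 13*n**2 + 52*n + 60))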